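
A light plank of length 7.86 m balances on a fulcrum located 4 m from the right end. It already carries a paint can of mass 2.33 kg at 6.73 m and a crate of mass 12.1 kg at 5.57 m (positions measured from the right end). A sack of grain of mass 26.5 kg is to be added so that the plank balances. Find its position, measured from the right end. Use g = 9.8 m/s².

Take moments about the fulcrum (at 4 m from the right end).
Paint can: 2.33 × 9.8 = 22.83 N down at 6.73 m → arm 2.73 m, τ = 22.83 × 2.73 = 62.33 N·m counterclockwise.
Crate: 12.1 × 9.8 = 118.6 N down at 5.57 m → arm 1.57 m, τ = 118.6 × 1.57 = 186.2 N·m counterclockwise.
Net moment of existing loads = 248.5 N·m counterclockwise.
The sack of grain weighs 26.5 × 9.8 = 259.7 N and must supply an equal clockwise moment, so its lever arm about the fulcrum is 248.5 / 259.7 = 0.957 m.
That puts it at 4 − 0.957 = 3.04 m from the right end.

x ≈ 3.04 m from the right end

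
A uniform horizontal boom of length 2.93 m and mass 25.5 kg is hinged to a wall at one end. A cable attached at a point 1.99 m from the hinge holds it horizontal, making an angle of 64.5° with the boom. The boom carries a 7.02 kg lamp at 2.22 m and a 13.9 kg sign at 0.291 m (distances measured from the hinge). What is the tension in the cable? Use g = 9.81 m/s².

T ≈ 311 N

Sum moments about the hinge (the unknown hinge reaction has zero arm there).
Beam weight: 25.5 × 9.81 = 250.2 N down at 1.465 m → arm 1.465 m, τ = 250.2 × 1.465 = 366.5 N·m clockwise.
Lamp: 7.02 × 9.81 = 68.87 N down at 2.22 m → arm 2.22 m, τ = 68.87 × 2.22 = 152.9 N·m clockwise.
Sign: 13.9 × 9.81 = 136.4 N down at 0.291 m → arm 0.291 m, τ = 136.4 × 0.291 = 39.69 N·m clockwise.
Total clockwise load moment = 559.1 N·m.
The cable tension T acts at 1.99 m; only its component perpendicular to the boom, T sinθ, produces torque. sin 64.5° = 0.9026.
Setting net torque to zero: T × 1.99 × 0.9026 = 559.1 → T = 559.1 / 1.796 = 311 N.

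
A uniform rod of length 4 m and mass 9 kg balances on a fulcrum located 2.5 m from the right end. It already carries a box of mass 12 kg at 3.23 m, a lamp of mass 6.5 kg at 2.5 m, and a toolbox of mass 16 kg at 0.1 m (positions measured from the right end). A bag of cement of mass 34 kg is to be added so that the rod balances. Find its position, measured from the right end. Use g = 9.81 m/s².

Sum moments about the fulcrum (at 2.5 m from the right end) (the support reaction has zero arm there).
Beam weight: 9 × 9.81 = 88.29 N down at 2 m → arm 0.5 m, τ = 88.29 × 0.5 = 44.15 N·m clockwise.
Box: 12 × 9.81 = 117.7 N down at 3.23 m → arm 0.73 m, τ = 117.7 × 0.73 = 85.92 N·m counterclockwise.
Lamp: acts at the fulcrum, moment arm 0 → no torque.
Toolbox: 16 × 9.81 = 157 N down at 0.1 m → arm 2.4 m, τ = 157 × 2.4 = 376.8 N·m clockwise.
Net moment of existing loads = 335 N·m clockwise.
The bag of cement weighs 34 × 9.81 = 333.5 N and must supply an equal counterclockwise moment, so its lever arm about the fulcrum is 335 / 333.5 = 1 m.
That puts it at 2.5 + 1 = 3.5 m from the right end.

x ≈ 3.5 m from the right end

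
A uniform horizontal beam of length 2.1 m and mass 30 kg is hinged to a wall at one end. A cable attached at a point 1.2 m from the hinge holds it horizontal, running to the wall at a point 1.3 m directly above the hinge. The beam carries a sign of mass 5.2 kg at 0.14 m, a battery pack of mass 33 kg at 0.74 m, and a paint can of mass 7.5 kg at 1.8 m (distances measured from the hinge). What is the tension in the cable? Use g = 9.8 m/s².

T ≈ 780 N

Sum moments about the hinge (the unknown hinge reaction has zero arm there).
Beam weight: 30 × 9.8 = 294 N down at 1.05 m → arm 1.05 m, τ = 294 × 1.05 = 308.7 N·m clockwise.
Sign: 5.2 × 9.8 = 50.96 N down at 0.14 m → arm 0.14 m, τ = 50.96 × 0.14 = 7.134 N·m clockwise.
Battery pack: 33 × 9.8 = 323.4 N down at 0.74 m → arm 0.74 m, τ = 323.4 × 0.74 = 239.3 N·m clockwise.
Paint can: 7.5 × 9.8 = 73.5 N down at 1.8 m → arm 1.8 m, τ = 73.5 × 1.8 = 132.3 N·m clockwise.
Total clockwise load moment = 687.4 N·m.
The cable tension T acts at 1.2 m; only its component perpendicular to the beam, T sinθ, produces torque. sinθ = h/√(h²+d²) = 1.3/√(1.3²+1.2²) = 0.7348.
For rotational equilibrium, T × 1.2 × 0.7348 = 687.4, so T = 687.4 / 0.8818 = 780 N.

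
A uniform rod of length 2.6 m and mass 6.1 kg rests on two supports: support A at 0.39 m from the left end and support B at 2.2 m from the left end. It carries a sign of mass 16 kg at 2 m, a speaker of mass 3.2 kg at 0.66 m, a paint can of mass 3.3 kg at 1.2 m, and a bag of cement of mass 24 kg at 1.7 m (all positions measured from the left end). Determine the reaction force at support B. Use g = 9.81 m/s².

R_B ≈ 359 N

Sum moments about support A (its reaction then has zero moment arm).
Beam weight: 6.1 × 9.81 = 59.84 N down at 1.3 m → arm 0.91 m, τ = 59.84 × 0.91 = 54.45 N·m clockwise.
Sign: 16 × 9.81 = 157 N down at 2 m → arm 1.61 m, τ = 157 × 1.61 = 252.8 N·m clockwise.
Speaker: 3.2 × 9.81 = 31.39 N down at 0.66 m → arm 0.27 m, τ = 31.39 × 0.27 = 8.475 N·m clockwise.
Paint can: 3.3 × 9.81 = 32.37 N down at 1.2 m → arm 0.81 m, τ = 32.37 × 0.81 = 26.22 N·m clockwise.
Bag of cement: 24 × 9.81 = 235.4 N down at 1.7 m → arm 1.31 m, τ = 235.4 × 1.31 = 308.4 N·m clockwise.
Net load moment about support A = 650.3 N·m clockwise.
Reaction R at support B is upward at 2.2 m, arm 1.81 m → moment R × 1.81 counterclockwise.
Στ = 0 ⇒ R × 1.81 = 650.3 ⇒ R = 359 N.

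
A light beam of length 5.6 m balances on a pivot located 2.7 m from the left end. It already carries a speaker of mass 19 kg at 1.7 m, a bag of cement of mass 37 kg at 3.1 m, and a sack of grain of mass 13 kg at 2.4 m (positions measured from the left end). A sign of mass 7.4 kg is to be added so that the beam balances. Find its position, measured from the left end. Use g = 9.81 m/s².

x ≈ 3.79 m from the left end

Sum moments about the pivot (at 2.7 m from the left end) (the support reaction has zero arm there).
Speaker: 19 × 9.81 = 186.4 N down at 1.7 m → arm 1 m, τ = 186.4 × 1 = 186.4 N·m counterclockwise.
Bag of cement: 37 × 9.81 = 363 N down at 3.1 m → arm 0.4 m, τ = 363 × 0.4 = 145.2 N·m clockwise.
Sack of grain: 13 × 9.81 = 127.5 N down at 2.4 m → arm 0.3 m, τ = 127.5 × 0.3 = 38.25 N·m counterclockwise.
Net moment of existing loads = 79.45 N·m counterclockwise.
The sign weighs 7.4 × 9.81 = 72.59 N and must supply an equal clockwise moment, so its lever arm about the pivot is 79.45 / 72.59 = 1.09 m.
That puts it at 2.7 + 1.09 = 3.79 m from the left end.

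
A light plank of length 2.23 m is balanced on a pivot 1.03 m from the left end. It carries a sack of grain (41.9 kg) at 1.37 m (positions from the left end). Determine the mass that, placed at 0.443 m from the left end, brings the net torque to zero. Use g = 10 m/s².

About the pivot (at 1.03 m from the left end):
Sack of grain: 41.9 × 10 = 419 N down at 1.37 m → arm 0.34 m, τ = 419 × 0.34 = 142.5 N·m clockwise.
Net moment of known loads = 142.5 N·m clockwise.
An unknown mass m at 0.443 m has arm 0.587 m; its moment is m·g·0.587 counterclockwise.
Balancing moments: m × 10 × 0.587 = 142.5, giving m = 142.5 / (10 × 0.587) = 24.3 kg.

m ≈ 24.3 kg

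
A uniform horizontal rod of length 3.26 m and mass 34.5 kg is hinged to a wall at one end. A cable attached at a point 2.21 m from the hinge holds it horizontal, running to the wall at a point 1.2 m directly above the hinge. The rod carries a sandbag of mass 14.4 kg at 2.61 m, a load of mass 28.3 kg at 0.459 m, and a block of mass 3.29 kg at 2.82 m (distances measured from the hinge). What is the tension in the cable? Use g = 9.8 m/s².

T ≈ 1080 N

About the hinge:
Beam weight: 34.5 × 9.8 = 338.1 N down at 1.63 m → arm 1.63 m, τ = 338.1 × 1.63 = 551.1 N·m clockwise.
Sandbag: 14.4 × 9.8 = 141.1 N down at 2.61 m → arm 2.61 m, τ = 141.1 × 2.61 = 368.3 N·m clockwise.
Load: 28.3 × 9.8 = 277.3 N down at 0.459 m → arm 0.459 m, τ = 277.3 × 0.459 = 127.3 N·m clockwise.
Block: 3.29 × 9.8 = 32.24 N down at 2.82 m → arm 2.82 m, τ = 32.24 × 2.82 = 90.92 N·m clockwise.
Total clockwise load moment = 1138 N·m.
The cable tension T acts at 2.21 m; only its component perpendicular to the rod, T sinθ, produces torque. sinθ = h/√(h²+d²) = 1.2/√(1.2²+2.21²) = 0.4772.
Setting net torque to zero: T × 2.21 × 0.4772 = 1138 → T = 1138 / 1.055 = 1080 N.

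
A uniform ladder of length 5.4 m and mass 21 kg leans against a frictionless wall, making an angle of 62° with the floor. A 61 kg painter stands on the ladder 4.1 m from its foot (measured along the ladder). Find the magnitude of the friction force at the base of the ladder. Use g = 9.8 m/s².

f ≈ 296 N

Sum moments about the foot of the ladder (the floor normal and friction both act there and drop out).
Ladder weight 21×9.8 = 205.8 N acts at 2.7 m along the ladder; its horizontal arm is 2.7·cos62° = 1.268 m → τ = 261 N·m clockwise.
Painter: 61×9.8 = 597.8 N at 4.1 m → arm 1.925 m → τ = 1151 N·m clockwise.
Wall normal N acts horizontally at the top; its moment arm is the height L sinθ = 5.4·sin62° = 4.768 m, counterclockwise.
Στ = 0 ⇒ N × 4.768 = 1412 ⇒ N = 296 N.
ΣFx = 0: friction at the foot balances the wall's push, so f = N_wall = 296 N.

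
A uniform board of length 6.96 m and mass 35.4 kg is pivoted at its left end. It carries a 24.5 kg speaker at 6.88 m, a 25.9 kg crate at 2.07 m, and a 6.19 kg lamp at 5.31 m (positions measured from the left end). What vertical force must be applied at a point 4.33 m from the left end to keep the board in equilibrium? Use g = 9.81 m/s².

Choose the left end as the axis so the unknown pivot reaction has zero arm there.
Beam weight: 35.4 × 9.81 = 347.3 N down at 3.48 m → arm 3.48 m, τ = 347.3 × 3.48 = 1209 N·m clockwise.
Speaker: 24.5 × 9.81 = 240.3 N down at 6.88 m → arm 6.88 m, τ = 240.3 × 6.88 = 1653 N·m clockwise.
Crate: 25.9 × 9.81 = 254.1 N down at 2.07 m → arm 2.07 m, τ = 254.1 × 2.07 = 526 N·m clockwise.
Lamp: 6.19 × 9.81 = 60.72 N down at 5.31 m → arm 5.31 m, τ = 60.72 × 5.31 = 322.4 N·m clockwise.
Net moment of the loads = 3710 N·m clockwise.
The upward force F acts at a point 4.33 m from the left end, arm 4.33 m, giving F × 4.33 counterclockwise.
Balancing moments: F × 4.33 = 3710, giving F = 3710 / 4.33 = 857 N.

F ≈ 857 N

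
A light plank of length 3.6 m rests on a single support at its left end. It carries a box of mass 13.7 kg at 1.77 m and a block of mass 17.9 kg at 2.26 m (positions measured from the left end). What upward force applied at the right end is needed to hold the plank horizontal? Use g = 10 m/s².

Choose the left end as the axis so the unknown pivot reaction has zero arm there.
Box: 13.7 × 10 = 137 N down at 1.77 m → arm 1.77 m, τ = 137 × 1.77 = 242.5 N·m clockwise.
Block: 17.9 × 10 = 179 N down at 2.26 m → arm 2.26 m, τ = 179 × 2.26 = 404.5 N·m clockwise.
Net moment of the loads = 647 N·m clockwise.
The upward force F acts at the right end, arm 3.6 m, giving F × 3.6 counterclockwise.
Balancing moments: F × 3.6 = 647, giving F = 647 / 3.6 = 180 N.

F ≈ 180 N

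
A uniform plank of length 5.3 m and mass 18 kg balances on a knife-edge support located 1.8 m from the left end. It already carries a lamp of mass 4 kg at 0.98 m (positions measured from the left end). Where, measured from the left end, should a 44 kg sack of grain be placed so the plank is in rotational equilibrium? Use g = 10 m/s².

x ≈ 1.53 m from the left end

About the knife-edge support (at 1.8 m from the left end):
Beam weight: 18 × 10 = 180 N down at 2.65 m → arm 0.85 m, τ = 180 × 0.85 = 153 N·m clockwise.
Lamp: 4 × 10 = 40 N down at 0.98 m → arm 0.82 m, τ = 40 × 0.82 = 32.8 N·m counterclockwise.
Net moment of existing loads = 120.2 N·m clockwise.
The sack of grain weighs 44 × 10 = 440 N and must supply an equal counterclockwise moment, so its lever arm about the knife-edge support is 120.2 / 440 = 0.273 m.
That puts it at 1.8 − 0.273 = 1.53 m from the left end.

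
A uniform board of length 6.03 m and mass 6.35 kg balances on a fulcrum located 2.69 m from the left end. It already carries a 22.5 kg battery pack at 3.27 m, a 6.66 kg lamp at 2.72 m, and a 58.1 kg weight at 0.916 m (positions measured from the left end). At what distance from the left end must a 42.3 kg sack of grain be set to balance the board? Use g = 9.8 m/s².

x ≈ 4.76 m from the left end

About the fulcrum (at 2.69 m from the left end):
Beam weight: 6.35 × 9.8 = 62.23 N down at 3.015 m → arm 0.325 m, τ = 62.23 × 0.325 = 20.22 N·m clockwise.
Battery pack: 22.5 × 9.8 = 220.5 N down at 3.27 m → arm 0.58 m, τ = 220.5 × 0.58 = 127.9 N·m clockwise.
Lamp: 6.66 × 9.8 = 65.27 N down at 2.72 m → arm 0.03 m, τ = 65.27 × 0.03 = 1.958 N·m clockwise.
Weight: 58.1 × 9.8 = 569.4 N down at 0.916 m → arm 1.774 m, τ = 569.4 × 1.774 = 1010 N·m counterclockwise.
Net moment of existing loads = 859.9 N·m counterclockwise.
The sack of grain weighs 42.3 × 9.8 = 414.5 N and must supply an equal clockwise moment, so its lever arm about the fulcrum is 859.9 / 414.5 = 2.07 m.
That puts it at 2.69 + 2.07 = 4.76 m from the left end.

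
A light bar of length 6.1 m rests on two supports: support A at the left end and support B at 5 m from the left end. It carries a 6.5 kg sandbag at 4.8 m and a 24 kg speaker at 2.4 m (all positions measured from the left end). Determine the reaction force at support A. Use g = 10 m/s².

Choose support B as the axis so its reaction then has zero moment arm.
Sandbag: 6.5 × 10 = 65 N down at 4.8 m → arm 0.2 m, τ = 65 × 0.2 = 13 N·m counterclockwise.
Speaker: 24 × 10 = 240 N down at 2.4 m → arm 2.6 m, τ = 240 × 2.6 = 624 N·m counterclockwise.
Net load moment about support B = 637 N·m counterclockwise.
Reaction R at support A is upward at 0 m, arm 5 m → moment R × 5 clockwise.
Στ = 0 ⇒ R × 5 = 637 ⇒ R = 127 N.

R_A ≈ 127 N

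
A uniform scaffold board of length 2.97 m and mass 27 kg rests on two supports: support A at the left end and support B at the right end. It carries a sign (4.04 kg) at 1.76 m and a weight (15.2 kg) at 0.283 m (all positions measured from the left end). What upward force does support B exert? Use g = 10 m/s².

R_B ≈ 173 N

Taking torques about support A:
Beam weight: 27 × 10 = 270 N down at 1.485 m → arm 1.485 m, τ = 270 × 1.485 = 401 N·m clockwise.
Sign: 4.04 × 10 = 40.4 N down at 1.76 m → arm 1.76 m, τ = 40.4 × 1.76 = 71.1 N·m clockwise.
Weight: 15.2 × 10 = 152 N down at 0.283 m → arm 0.283 m, τ = 152 × 0.283 = 43.02 N·m clockwise.
Net load moment about support A = 515.1 N·m clockwise.
Reaction R at support B is upward at 2.97 m, arm 2.97 m → moment R × 2.97 counterclockwise.
Στ = 0 ⇒ R × 2.97 = 515.1 ⇒ R = 173 N.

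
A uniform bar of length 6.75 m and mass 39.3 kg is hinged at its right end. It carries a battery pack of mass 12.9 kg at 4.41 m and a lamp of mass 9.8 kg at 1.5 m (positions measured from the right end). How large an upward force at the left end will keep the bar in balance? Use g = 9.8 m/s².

Take moments about the right end.
Beam weight: 39.3 × 9.8 = 385.1 N down at 3.375 m → arm 3.375 m, τ = 385.1 × 3.375 = 1300 N·m counterclockwise.
Battery pack: 12.9 × 9.8 = 126.4 N down at 4.41 m → arm 4.41 m, τ = 126.4 × 4.41 = 557.4 N·m counterclockwise.
Lamp: 9.8 × 9.8 = 96.04 N down at 1.5 m → arm 1.5 m, τ = 96.04 × 1.5 = 144.1 N·m counterclockwise.
Net moment of the loads = 2002 N·m counterclockwise.
The upward force F acts at the left end, arm 6.75 m, giving F × 6.75 clockwise.
Balancing moments: F × 6.75 = 2002, giving F = 2002 / 6.75 = 297 N.

F ≈ 297 N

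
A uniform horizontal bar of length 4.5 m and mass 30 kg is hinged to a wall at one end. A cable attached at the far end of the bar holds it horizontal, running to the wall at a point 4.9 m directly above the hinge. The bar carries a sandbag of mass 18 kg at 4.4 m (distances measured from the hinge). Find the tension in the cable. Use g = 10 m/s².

About the hinge:
Beam weight: 30 × 10 = 300 N down at 2.25 m → arm 2.25 m, τ = 300 × 2.25 = 675 N·m clockwise.
Sandbag: 18 × 10 = 180 N down at 4.4 m → arm 4.4 m, τ = 180 × 4.4 = 792 N·m clockwise.
Total clockwise load moment = 1467 N·m.
The cable tension T acts at 4.5 m; only its component perpendicular to the bar, T sinθ, produces torque. sinθ = h/√(h²+d²) = 4.9/√(4.9²+4.5²) = 0.7365.
Setting net torque to zero: T × 4.5 × 0.7365 = 1467 → T = 1467 / 3.314 = 443 N.

T ≈ 443 N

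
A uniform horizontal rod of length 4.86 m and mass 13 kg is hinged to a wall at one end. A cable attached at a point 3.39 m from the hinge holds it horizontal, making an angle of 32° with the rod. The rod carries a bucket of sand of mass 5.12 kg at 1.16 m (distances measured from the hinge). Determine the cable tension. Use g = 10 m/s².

T ≈ 209 N

About the hinge:
Beam weight: 13 × 10 = 130 N down at 2.43 m → arm 2.43 m, τ = 130 × 2.43 = 315.9 N·m clockwise.
Bucket of sand: 5.12 × 10 = 51.2 N down at 1.16 m → arm 1.16 m, τ = 51.2 × 1.16 = 59.39 N·m clockwise.
Total clockwise load moment = 375.3 N·m.
The cable tension T acts at 3.39 m; only its component perpendicular to the rod, T sinθ, produces torque. sin 32° = 0.5299.
For rotational equilibrium, T × 3.39 × 0.5299 = 375.3, so T = 375.3 / 1.796 = 209 N.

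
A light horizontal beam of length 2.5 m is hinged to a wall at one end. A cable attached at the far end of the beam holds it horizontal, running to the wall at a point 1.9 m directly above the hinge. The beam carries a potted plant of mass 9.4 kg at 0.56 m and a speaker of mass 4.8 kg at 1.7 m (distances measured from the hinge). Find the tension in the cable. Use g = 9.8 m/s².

T ≈ 87 N

Choose the hinge as the axis so the unknown hinge reaction has zero arm there.
Potted plant: 9.4 × 9.8 = 92.12 N down at 0.56 m → arm 0.56 m, τ = 92.12 × 0.56 = 51.59 N·m clockwise.
Speaker: 4.8 × 9.8 = 47.04 N down at 1.7 m → arm 1.7 m, τ = 47.04 × 1.7 = 79.97 N·m clockwise.
Total clockwise load moment = 131.6 N·m.
The cable tension T acts at 2.5 m; only its component perpendicular to the beam, T sinθ, produces torque. sinθ = h/√(h²+d²) = 1.9/√(1.9²+2.5²) = 0.6051.
Setting net torque to zero: T × 2.5 × 0.6051 = 131.6 → T = 131.6 / 1.513 = 87 N.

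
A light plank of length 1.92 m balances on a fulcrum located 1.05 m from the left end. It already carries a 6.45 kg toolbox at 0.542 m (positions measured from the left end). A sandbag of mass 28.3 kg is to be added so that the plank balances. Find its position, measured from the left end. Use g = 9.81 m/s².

About the fulcrum (at 1.05 m from the left end):
Toolbox: 6.45 × 9.81 = 63.27 N down at 0.542 m → arm 0.508 m, τ = 63.27 × 0.508 = 32.14 N·m counterclockwise.
Net moment of existing loads = 32.14 N·m counterclockwise.
The sandbag weighs 28.3 × 9.81 = 277.6 N and must supply an equal clockwise moment, so its lever arm about the fulcrum is 32.14 / 277.6 = 0.116 m.
That puts it at 1.05 + 0.116 = 1.17 m from the left end.

x ≈ 1.17 m from the left end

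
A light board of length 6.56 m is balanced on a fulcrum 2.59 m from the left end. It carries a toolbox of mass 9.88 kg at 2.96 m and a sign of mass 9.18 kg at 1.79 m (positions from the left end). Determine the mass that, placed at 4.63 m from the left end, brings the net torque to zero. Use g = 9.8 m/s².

Taking torques about the fulcrum (at 2.59 m from the left end):
Toolbox: 9.88 × 9.8 = 96.82 N down at 2.96 m → arm 0.37 m, τ = 96.82 × 0.37 = 35.82 N·m clockwise.
Sign: 9.18 × 9.8 = 89.96 N down at 1.79 m → arm 0.8 m, τ = 89.96 × 0.8 = 71.97 N·m counterclockwise.
Net moment of known loads = 36.15 N·m counterclockwise.
An unknown mass m at 4.63 m has arm 2.04 m; its moment is m·g·2.04 clockwise.
Στ = 0 ⇒ m × 9.8 × 2.04 = 36.15 ⇒ m = 36.15 / (9.8 × 2.04) = 1.81 kg.

m ≈ 1.81 kg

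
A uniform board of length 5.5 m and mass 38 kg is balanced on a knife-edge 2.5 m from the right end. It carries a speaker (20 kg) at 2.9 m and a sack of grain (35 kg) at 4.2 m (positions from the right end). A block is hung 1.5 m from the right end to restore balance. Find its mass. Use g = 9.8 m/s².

Take moments about the knife-edge (at 2.5 m from the right end).
Beam weight: 38 × 9.8 = 372.4 N down at 2.75 m → arm 0.25 m, τ = 372.4 × 0.25 = 93.1 N·m counterclockwise.
Speaker: 20 × 9.8 = 196 N down at 2.9 m → arm 0.4 m, τ = 196 × 0.4 = 78.4 N·m counterclockwise.
Sack of grain: 35 × 9.8 = 343 N down at 4.2 m → arm 1.7 m, τ = 343 × 1.7 = 583.1 N·m counterclockwise.
Net moment of known loads = 754.6 N·m counterclockwise.
An unknown mass m at 1.5 m has arm 1 m; its moment is m·g·1 clockwise.
Στ = 0 ⇒ m × 9.8 × 1 = 754.6 ⇒ m = 754.6 / (9.8 × 1) = 77 kg.

m ≈ 77 kg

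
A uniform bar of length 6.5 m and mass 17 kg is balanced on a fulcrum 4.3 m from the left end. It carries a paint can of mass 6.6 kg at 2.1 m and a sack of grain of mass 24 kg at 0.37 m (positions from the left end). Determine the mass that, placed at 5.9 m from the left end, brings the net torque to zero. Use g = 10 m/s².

m ≈ 79.2 kg

Sum moments about the fulcrum (at 4.3 m from the left end) (the support reaction has zero arm there).
Beam weight: 17 × 10 = 170 N down at 3.25 m → arm 1.05 m, τ = 170 × 1.05 = 178.5 N·m counterclockwise.
Paint can: 6.6 × 10 = 66 N down at 2.1 m → arm 2.2 m, τ = 66 × 2.2 = 145.2 N·m counterclockwise.
Sack of grain: 24 × 10 = 240 N down at 0.37 m → arm 3.93 m, τ = 240 × 3.93 = 943.2 N·m counterclockwise.
Net moment of known loads = 1267 N·m counterclockwise.
An unknown mass m at 5.9 m has arm 1.6 m; its moment is m·g·1.6 clockwise.
Balancing moments: m × 10 × 1.6 = 1267, giving m = 1267 / (10 × 1.6) = 79.2 kg.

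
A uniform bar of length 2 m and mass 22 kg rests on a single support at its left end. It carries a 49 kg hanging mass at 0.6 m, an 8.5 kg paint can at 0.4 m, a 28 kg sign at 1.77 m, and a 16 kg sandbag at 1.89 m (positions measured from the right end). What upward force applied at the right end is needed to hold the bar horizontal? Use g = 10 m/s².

Taking torques about the left end:
Beam weight: 22 × 10 = 220 N down at 1 m → arm 1 m, τ = 220 × 1 = 220 N·m clockwise.
Hanging mass: 49 × 10 = 490 N down at 0.6 m → arm 1.4 m, τ = 490 × 1.4 = 686 N·m clockwise.
Paint can: 8.5 × 10 = 85 N down at 0.4 m → arm 1.6 m, τ = 85 × 1.6 = 136 N·m clockwise.
Sign: 28 × 10 = 280 N down at 1.77 m → arm 0.23 m, τ = 280 × 0.23 = 64.4 N·m clockwise.
Sandbag: 16 × 10 = 160 N down at 1.89 m → arm 0.11 m, τ = 160 × 0.11 = 17.6 N·m clockwise.
Net moment of the loads = 1124 N·m clockwise.
The upward force F acts at the right end, arm 2 m, giving F × 2 counterclockwise.
Setting net torque to zero: F × 2 = 1124 → F = 1124 / 2 = 562 N.

F ≈ 562 N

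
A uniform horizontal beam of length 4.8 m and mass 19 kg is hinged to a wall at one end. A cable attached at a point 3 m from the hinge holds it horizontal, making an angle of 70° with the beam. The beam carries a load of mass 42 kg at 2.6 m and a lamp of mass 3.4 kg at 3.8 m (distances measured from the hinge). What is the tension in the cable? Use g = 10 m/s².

T ≈ 595 N

Sum moments about the hinge (the unknown hinge reaction has zero arm there).
Beam weight: 19 × 10 = 190 N down at 2.4 m → arm 2.4 m, τ = 190 × 2.4 = 456 N·m clockwise.
Load: 42 × 10 = 420 N down at 2.6 m → arm 2.6 m, τ = 420 × 2.6 = 1092 N·m clockwise.
Lamp: 3.4 × 10 = 34 N down at 3.8 m → arm 3.8 m, τ = 34 × 3.8 = 129.2 N·m clockwise.
Total clockwise load moment = 1677 N·m.
The cable tension T acts at 3 m; only its component perpendicular to the beam, T sinθ, produces torque. sin 70° = 0.9397.
Setting net torque to zero: T × 3 × 0.9397 = 1677 → T = 1677 / 2.819 = 595 N.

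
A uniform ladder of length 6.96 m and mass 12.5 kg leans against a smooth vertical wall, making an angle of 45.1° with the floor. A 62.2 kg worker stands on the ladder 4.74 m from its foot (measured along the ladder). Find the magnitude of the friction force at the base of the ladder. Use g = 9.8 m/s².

f ≈ 475 N

Choose the foot of the ladder as the axis so the floor normal and friction both act there and drop out.
Ladder weight 12.5×9.8 = 122.5 N acts at 3.48 m along the ladder; its horizontal arm is 3.48·cos45.1° = 2.456 m → τ = 300.9 N·m clockwise.
Worker: 62.2×9.8 = 609.6 N at 4.74 m → arm 3.346 m → τ = 2040 N·m clockwise.
Wall normal N acts horizontally at the top; its moment arm is the height L sinθ = 6.96·sin45.1° = 4.93 m, counterclockwise.
For rotational equilibrium, N × 4.93 = 2341, so N = 475 N.
ΣFx = 0: friction at the foot balances the wall's push, so f = N_wall = 475 N.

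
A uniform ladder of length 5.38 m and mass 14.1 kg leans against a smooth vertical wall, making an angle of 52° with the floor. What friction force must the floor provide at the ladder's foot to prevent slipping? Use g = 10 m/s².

f ≈ 55.1 N

Choose the foot of the ladder as the axis so the floor normal and friction both act there and drop out.
Ladder weight 14.1×10 = 141 N acts at 2.69 m along the ladder; its horizontal arm is 2.69·cos52° = 1.656 m → τ = 233.5 N·m clockwise.
Wall normal N acts horizontally at the top; its moment arm is the height L sinθ = 5.38·sin52° = 4.239 m, counterclockwise.
Στ = 0 ⇒ N × 4.239 = 233.5 ⇒ N = 55.1 N.
ΣFx = 0: friction at the foot balances the wall's push, so f = N_wall = 55.1 N.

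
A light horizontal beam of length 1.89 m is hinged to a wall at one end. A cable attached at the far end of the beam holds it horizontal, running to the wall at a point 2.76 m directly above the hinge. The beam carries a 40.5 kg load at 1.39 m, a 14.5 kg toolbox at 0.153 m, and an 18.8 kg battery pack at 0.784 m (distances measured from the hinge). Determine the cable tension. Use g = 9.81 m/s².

Take moments about the hinge.
Load: 40.5 × 9.81 = 397.3 N down at 1.39 m → arm 1.39 m, τ = 397.3 × 1.39 = 552.2 N·m clockwise.
Toolbox: 14.5 × 9.81 = 142.2 N down at 0.153 m → arm 0.153 m, τ = 142.2 × 0.153 = 21.76 N·m clockwise.
Battery pack: 18.8 × 9.81 = 184.4 N down at 0.784 m → arm 0.784 m, τ = 184.4 × 0.784 = 144.6 N·m clockwise.
Total clockwise load moment = 718.6 N·m.
The cable tension T acts at 1.89 m; only its component perpendicular to the beam, T sinθ, produces torque. sinθ = h/√(h²+d²) = 2.76/√(2.76²+1.89²) = 0.8251.
Balancing moments: T × 1.89 × 0.8251 = 718.6, giving T = 718.6 / 1.559 = 461 N.

T ≈ 461 N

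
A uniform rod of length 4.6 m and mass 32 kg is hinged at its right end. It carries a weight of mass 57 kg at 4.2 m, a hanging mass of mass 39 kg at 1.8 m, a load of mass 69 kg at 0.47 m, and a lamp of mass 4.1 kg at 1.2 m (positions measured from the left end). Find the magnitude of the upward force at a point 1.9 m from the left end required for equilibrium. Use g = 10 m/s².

Taking torques about the right end:
Beam weight: 32 × 10 = 320 N down at 2.3 m → arm 2.3 m, τ = 320 × 2.3 = 736 N·m counterclockwise.
Weight: 57 × 10 = 570 N down at 4.2 m → arm 0.4 m, τ = 570 × 0.4 = 228 N·m counterclockwise.
Hanging mass: 39 × 10 = 390 N down at 1.8 m → arm 2.8 m, τ = 390 × 2.8 = 1092 N·m counterclockwise.
Load: 69 × 10 = 690 N down at 0.47 m → arm 4.13 m, τ = 690 × 4.13 = 2850 N·m counterclockwise.
Lamp: 4.1 × 10 = 41 N down at 1.2 m → arm 3.4 m, τ = 41 × 3.4 = 139.4 N·m counterclockwise.
Net moment of the loads = 5045 N·m counterclockwise.
The upward force F acts at a point 1.9 m from the left end, arm 2.7 m, giving F × 2.7 clockwise.
Στ = 0 ⇒ F × 2.7 = 5045 ⇒ F = 5045 / 2.7 = 1870 N.

F ≈ 1870 N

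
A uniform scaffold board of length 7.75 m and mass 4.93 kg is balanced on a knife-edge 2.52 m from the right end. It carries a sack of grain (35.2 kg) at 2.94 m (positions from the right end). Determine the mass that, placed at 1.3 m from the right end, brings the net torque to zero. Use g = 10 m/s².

m ≈ 17.6 kg

About the knife-edge (at 2.52 m from the right end):
Beam weight: 4.93 × 10 = 49.3 N down at 3.875 m → arm 1.355 m, τ = 49.3 × 1.355 = 66.8 N·m counterclockwise.
Sack of grain: 35.2 × 10 = 352 N down at 2.94 m → arm 0.42 m, τ = 352 × 0.42 = 147.8 N·m counterclockwise.
Net moment of known loads = 214.6 N·m counterclockwise.
An unknown mass m at 1.3 m has arm 1.22 m; its moment is m·g·1.22 clockwise.
Balancing moments: m × 10 × 1.22 = 214.6, giving m = 214.6 / (10 × 1.22) = 17.6 kg.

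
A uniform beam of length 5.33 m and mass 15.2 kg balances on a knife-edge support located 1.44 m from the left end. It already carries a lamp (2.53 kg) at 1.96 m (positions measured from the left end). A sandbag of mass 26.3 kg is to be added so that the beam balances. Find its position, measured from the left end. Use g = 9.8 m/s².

Take moments about the knife-edge support (at 1.44 m from the left end).
Beam weight: 15.2 × 9.8 = 149 N down at 2.665 m → arm 1.225 m, τ = 149 × 1.225 = 182.5 N·m clockwise.
Lamp: 2.53 × 9.8 = 24.79 N down at 1.96 m → arm 0.52 m, τ = 24.79 × 0.52 = 12.89 N·m clockwise.
Net moment of existing loads = 195.4 N·m clockwise.
The sandbag weighs 26.3 × 9.8 = 257.7 N and must supply an equal counterclockwise moment, so its lever arm about the knife-edge support is 195.4 / 257.7 = 0.758 m.
That puts it at 1.44 − 0.758 = 0.682 m from the left end.

x ≈ 0.682 m from the left end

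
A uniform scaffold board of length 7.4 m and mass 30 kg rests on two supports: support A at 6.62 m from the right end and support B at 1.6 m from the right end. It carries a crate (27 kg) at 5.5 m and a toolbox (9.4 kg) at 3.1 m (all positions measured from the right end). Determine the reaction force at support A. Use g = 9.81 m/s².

R_A ≈ 356 N

Sum moments about support B (its reaction then has zero moment arm).
Beam weight: 30 × 9.81 = 294.3 N down at 3.7 m → arm 2.1 m, τ = 294.3 × 2.1 = 618 N·m counterclockwise.
Crate: 27 × 9.81 = 264.9 N down at 5.5 m → arm 3.9 m, τ = 264.9 × 3.9 = 1033 N·m counterclockwise.
Toolbox: 9.4 × 9.81 = 92.21 N down at 3.1 m → arm 1.5 m, τ = 92.21 × 1.5 = 138.3 N·m counterclockwise.
Net load moment about support B = 1789 N·m counterclockwise.
Reaction R at support A is upward at 6.62 m, arm 5.02 m → moment R × 5.02 clockwise.
Setting net torque to zero: R × 5.02 = 1789 → R = 356 N.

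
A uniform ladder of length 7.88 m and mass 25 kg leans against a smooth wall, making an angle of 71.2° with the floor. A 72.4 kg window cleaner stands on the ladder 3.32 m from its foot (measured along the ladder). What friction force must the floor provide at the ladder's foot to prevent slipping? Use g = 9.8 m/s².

Taking torques about the foot of the ladder:
Ladder weight 25×9.8 = 245 N acts at 3.94 m along the ladder; its horizontal arm is 3.94·cos71.2° = 1.27 m → τ = 311.1 N·m clockwise.
Window cleaner: 72.4×9.8 = 709.5 N at 3.32 m → arm 1.07 m → τ = 759.2 N·m clockwise.
Wall normal N acts horizontally at the top; its moment arm is the height L sinθ = 7.88·sin71.2° = 7.46 m, counterclockwise.
For rotational equilibrium, N × 7.46 = 1070, so N = 143 N.
ΣFx = 0: friction at the foot balances the wall's push, so f = N_wall = 143 N.

f ≈ 143 N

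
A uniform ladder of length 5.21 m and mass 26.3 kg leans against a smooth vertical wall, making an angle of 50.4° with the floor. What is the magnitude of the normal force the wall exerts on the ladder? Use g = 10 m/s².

Taking torques about the foot of the ladder:
Ladder weight 26.3×10 = 263 N acts at 2.605 m along the ladder; its horizontal arm is 2.605·cos50.4° = 1.66 m → τ = 436.6 N·m clockwise.
Wall normal N acts horizontally at the top; its moment arm is the height L sinθ = 5.21·sin50.4° = 4.014 m, counterclockwise.
Balancing moments: N × 4.014 = 436.6, giving N = 109 N.

N_wall ≈ 109 N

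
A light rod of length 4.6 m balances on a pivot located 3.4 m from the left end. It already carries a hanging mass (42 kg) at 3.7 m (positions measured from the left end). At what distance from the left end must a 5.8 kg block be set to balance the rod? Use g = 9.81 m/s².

x ≈ 1.23 m from the left end

Choose the pivot (at 3.4 m from the left end) as the axis so the support reaction has zero arm there.
Hanging mass: 42 × 9.81 = 412 N down at 3.7 m → arm 0.3 m, τ = 412 × 0.3 = 123.6 N·m clockwise.
Net moment of existing loads = 123.6 N·m clockwise.
The block weighs 5.8 × 9.81 = 56.9 N and must supply an equal counterclockwise moment, so its lever arm about the pivot is 123.6 / 56.9 = 2.17 m.
That puts it at 3.4 − 2.17 = 1.23 m from the left end.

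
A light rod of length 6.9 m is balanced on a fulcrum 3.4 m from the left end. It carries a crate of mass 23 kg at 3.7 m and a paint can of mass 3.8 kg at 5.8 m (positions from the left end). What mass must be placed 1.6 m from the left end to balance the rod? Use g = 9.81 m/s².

m ≈ 8.9 kg

Take moments about the fulcrum (at 3.4 m from the left end).
Crate: 23 × 9.81 = 225.6 N down at 3.7 m → arm 0.3 m, τ = 225.6 × 0.3 = 67.68 N·m clockwise.
Paint can: 3.8 × 9.81 = 37.28 N down at 5.8 m → arm 2.4 m, τ = 37.28 × 2.4 = 89.47 N·m clockwise.
Net moment of known loads = 157.2 N·m clockwise.
An unknown mass m at 1.6 m has arm 1.8 m; its moment is m·g·1.8 counterclockwise.
Setting net torque to zero: m × 9.81 × 1.8 = 157.2 → m = 157.2 / (9.81 × 1.8) = 8.9 kg.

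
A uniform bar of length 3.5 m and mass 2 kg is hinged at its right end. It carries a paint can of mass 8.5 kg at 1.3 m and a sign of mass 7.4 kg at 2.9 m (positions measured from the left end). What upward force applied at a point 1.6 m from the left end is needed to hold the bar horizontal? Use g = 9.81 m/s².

Sum moments about the right end (the unknown pivot reaction has zero arm there).
Beam weight: 2 × 9.81 = 19.62 N down at 1.75 m → arm 1.75 m, τ = 19.62 × 1.75 = 34.34 N·m counterclockwise.
Paint can: 8.5 × 9.81 = 83.39 N down at 1.3 m → arm 2.2 m, τ = 83.39 × 2.2 = 183.5 N·m counterclockwise.
Sign: 7.4 × 9.81 = 72.59 N down at 2.9 m → arm 0.6 m, τ = 72.59 × 0.6 = 43.55 N·m counterclockwise.
Net moment of the loads = 261.4 N·m counterclockwise.
The upward force F acts at a point 1.6 m from the left end, arm 1.9 m, giving F × 1.9 clockwise.
For rotational equilibrium, F × 1.9 = 261.4, so F = 261.4 / 1.9 = 138 N.

F ≈ 138 N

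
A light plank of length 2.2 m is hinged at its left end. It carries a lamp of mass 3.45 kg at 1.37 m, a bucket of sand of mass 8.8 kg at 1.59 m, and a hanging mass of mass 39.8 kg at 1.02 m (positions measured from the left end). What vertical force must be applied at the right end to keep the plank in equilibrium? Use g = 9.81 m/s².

About the left end:
Lamp: 3.45 × 9.81 = 33.84 N down at 1.37 m → arm 1.37 m, τ = 33.84 × 1.37 = 46.36 N·m clockwise.
Bucket of sand: 8.8 × 9.81 = 86.33 N down at 1.59 m → arm 1.59 m, τ = 86.33 × 1.59 = 137.3 N·m clockwise.
Hanging mass: 39.8 × 9.81 = 390.4 N down at 1.02 m → arm 1.02 m, τ = 390.4 × 1.02 = 398.2 N·m clockwise.
Net moment of the loads = 581.9 N·m clockwise.
The upward force F acts at the right end, arm 2.2 m, giving F × 2.2 counterclockwise.
Στ = 0 ⇒ F × 2.2 = 581.9 ⇒ F = 581.9 / 2.2 = 264 N.

F ≈ 264 N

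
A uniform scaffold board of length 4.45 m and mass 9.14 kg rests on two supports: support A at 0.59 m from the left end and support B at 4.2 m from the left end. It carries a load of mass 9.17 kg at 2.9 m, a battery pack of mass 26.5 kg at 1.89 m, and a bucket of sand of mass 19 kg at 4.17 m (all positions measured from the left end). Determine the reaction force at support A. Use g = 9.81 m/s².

Take moments about support B.
Beam weight: 9.14 × 9.81 = 89.66 N down at 2.225 m → arm 1.975 m, τ = 89.66 × 1.975 = 177.1 N·m counterclockwise.
Load: 9.17 × 9.81 = 89.96 N down at 2.9 m → arm 1.3 m, τ = 89.96 × 1.3 = 116.9 N·m counterclockwise.
Battery pack: 26.5 × 9.81 = 260 N down at 1.89 m → arm 2.31 m, τ = 260 × 2.31 = 600.6 N·m counterclockwise.
Bucket of sand: 19 × 9.81 = 186.4 N down at 4.17 m → arm 0.03 m, τ = 186.4 × 0.03 = 5.592 N·m counterclockwise.
Net load moment about support B = 900.2 N·m counterclockwise.
Reaction R at support A is upward at 0.59 m, arm 3.61 m → moment R × 3.61 clockwise.
For rotational equilibrium, R × 3.61 = 900.2, so R = 249 N.

R_A ≈ 249 N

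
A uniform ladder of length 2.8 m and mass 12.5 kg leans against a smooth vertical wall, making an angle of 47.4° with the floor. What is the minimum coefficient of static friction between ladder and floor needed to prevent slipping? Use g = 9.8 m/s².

Choose the foot of the ladder as the axis so the floor normal and friction both act there and drop out.
Ladder weight 12.5×9.8 = 122.5 N acts at 1.4 m along the ladder; its horizontal arm is 1.4·cos47.4° = 0.9476 m → τ = 116.1 N·m clockwise.
Wall normal N acts horizontally at the top; its moment arm is the height L sinθ = 2.8·sin47.4° = 2.061 m, counterclockwise.
For rotational equilibrium, N × 2.061 = 116.1, so N = 56.33 N.
ΣFx = 0 ⇒ f = N_wall = 56.33 N. ΣFy = 0 ⇒ N_floor = 122.5 N.
μ_min = f / N_floor = 56.33 / 122.5 = 0.46.

μ_min ≈ 0.46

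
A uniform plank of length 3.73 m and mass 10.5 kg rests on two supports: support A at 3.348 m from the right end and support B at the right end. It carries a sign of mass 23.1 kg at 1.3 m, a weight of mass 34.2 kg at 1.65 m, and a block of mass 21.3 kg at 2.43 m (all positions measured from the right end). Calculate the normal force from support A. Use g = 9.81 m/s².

Take moments about support B.
Beam weight: 10.5 × 9.81 = 103 N down at 1.865 m → arm 1.865 m, τ = 103 × 1.865 = 192.1 N·m counterclockwise.
Sign: 23.1 × 9.81 = 226.6 N down at 1.3 m → arm 1.3 m, τ = 226.6 × 1.3 = 294.6 N·m counterclockwise.
Weight: 34.2 × 9.81 = 335.5 N down at 1.65 m → arm 1.65 m, τ = 335.5 × 1.65 = 553.6 N·m counterclockwise.
Block: 21.3 × 9.81 = 209 N down at 2.43 m → arm 2.43 m, τ = 209 × 2.43 = 507.9 N·m counterclockwise.
Net load moment about support B = 1548 N·m counterclockwise.
Reaction R at support A is upward at 3.348 m, arm 3.348 m → moment R × 3.348 clockwise.
For rotational equilibrium, R × 3.348 = 1548, so R = 462 N.

R_A ≈ 462 N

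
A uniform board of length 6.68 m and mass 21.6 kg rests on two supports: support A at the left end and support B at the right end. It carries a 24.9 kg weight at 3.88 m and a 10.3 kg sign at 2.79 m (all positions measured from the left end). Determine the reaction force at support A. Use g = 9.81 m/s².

R_A ≈ 267 N

Take moments about support B.
Beam weight: 21.6 × 9.81 = 211.9 N down at 3.34 m → arm 3.34 m, τ = 211.9 × 3.34 = 707.7 N·m counterclockwise.
Weight: 24.9 × 9.81 = 244.3 N down at 3.88 m → arm 2.8 m, τ = 244.3 × 2.8 = 684 N·m counterclockwise.
Sign: 10.3 × 9.81 = 101 N down at 2.79 m → arm 3.89 m, τ = 101 × 3.89 = 392.9 N·m counterclockwise.
Net load moment about support B = 1785 N·m counterclockwise.
Reaction R at support A is upward at 0 m, arm 6.68 m → moment R × 6.68 clockwise.
For rotational equilibrium, R × 6.68 = 1785, so R = 267 N.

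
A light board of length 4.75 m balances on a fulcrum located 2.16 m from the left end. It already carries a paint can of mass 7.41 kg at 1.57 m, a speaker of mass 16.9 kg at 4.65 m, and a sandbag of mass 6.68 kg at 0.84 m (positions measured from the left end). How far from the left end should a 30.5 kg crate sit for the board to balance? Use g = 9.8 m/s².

About the fulcrum (at 2.16 m from the left end):
Paint can: 7.41 × 9.8 = 72.62 N down at 1.57 m → arm 0.59 m, τ = 72.62 × 0.59 = 42.85 N·m counterclockwise.
Speaker: 16.9 × 9.8 = 165.6 N down at 4.65 m → arm 2.49 m, τ = 165.6 × 2.49 = 412.3 N·m clockwise.
Sandbag: 6.68 × 9.8 = 65.46 N down at 0.84 m → arm 1.32 m, τ = 65.46 × 1.32 = 86.41 N·m counterclockwise.
Net moment of existing loads = 283 N·m clockwise.
The crate weighs 30.5 × 9.8 = 298.9 N and must supply an equal counterclockwise moment, so its lever arm about the fulcrum is 283 / 298.9 = 0.947 m.
That puts it at 2.16 − 0.947 = 1.21 m from the left end.

x ≈ 1.21 m from the left end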